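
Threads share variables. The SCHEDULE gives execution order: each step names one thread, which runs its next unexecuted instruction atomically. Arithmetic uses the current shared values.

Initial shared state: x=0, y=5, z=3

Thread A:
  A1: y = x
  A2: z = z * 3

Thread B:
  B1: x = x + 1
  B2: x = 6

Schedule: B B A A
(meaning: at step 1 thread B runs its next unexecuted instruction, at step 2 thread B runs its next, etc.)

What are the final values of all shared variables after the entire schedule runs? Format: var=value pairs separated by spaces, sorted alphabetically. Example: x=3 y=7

Answer: x=6 y=6 z=9

Derivation:
Step 1: thread B executes B1 (x = x + 1). Shared: x=1 y=5 z=3. PCs: A@0 B@1
Step 2: thread B executes B2 (x = 6). Shared: x=6 y=5 z=3. PCs: A@0 B@2
Step 3: thread A executes A1 (y = x). Shared: x=6 y=6 z=3. PCs: A@1 B@2
Step 4: thread A executes A2 (z = z * 3). Shared: x=6 y=6 z=9. PCs: A@2 B@2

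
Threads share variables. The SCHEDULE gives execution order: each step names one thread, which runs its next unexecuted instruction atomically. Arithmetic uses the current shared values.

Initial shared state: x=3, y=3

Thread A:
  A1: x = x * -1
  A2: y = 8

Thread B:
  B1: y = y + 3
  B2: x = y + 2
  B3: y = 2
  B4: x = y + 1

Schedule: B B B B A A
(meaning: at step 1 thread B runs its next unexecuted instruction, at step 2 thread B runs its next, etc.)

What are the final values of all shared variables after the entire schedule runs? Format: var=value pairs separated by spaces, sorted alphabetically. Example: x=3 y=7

Step 1: thread B executes B1 (y = y + 3). Shared: x=3 y=6. PCs: A@0 B@1
Step 2: thread B executes B2 (x = y + 2). Shared: x=8 y=6. PCs: A@0 B@2
Step 3: thread B executes B3 (y = 2). Shared: x=8 y=2. PCs: A@0 B@3
Step 4: thread B executes B4 (x = y + 1). Shared: x=3 y=2. PCs: A@0 B@4
Step 5: thread A executes A1 (x = x * -1). Shared: x=-3 y=2. PCs: A@1 B@4
Step 6: thread A executes A2 (y = 8). Shared: x=-3 y=8. PCs: A@2 B@4

Answer: x=-3 y=8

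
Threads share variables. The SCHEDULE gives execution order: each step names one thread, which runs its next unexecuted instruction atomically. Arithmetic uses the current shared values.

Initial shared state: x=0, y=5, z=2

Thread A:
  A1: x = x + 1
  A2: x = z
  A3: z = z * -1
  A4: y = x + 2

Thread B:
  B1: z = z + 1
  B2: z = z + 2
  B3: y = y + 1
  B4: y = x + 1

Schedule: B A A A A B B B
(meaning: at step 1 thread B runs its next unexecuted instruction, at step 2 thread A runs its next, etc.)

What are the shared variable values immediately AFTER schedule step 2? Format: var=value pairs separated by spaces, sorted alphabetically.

Step 1: thread B executes B1 (z = z + 1). Shared: x=0 y=5 z=3. PCs: A@0 B@1
Step 2: thread A executes A1 (x = x + 1). Shared: x=1 y=5 z=3. PCs: A@1 B@1

Answer: x=1 y=5 z=3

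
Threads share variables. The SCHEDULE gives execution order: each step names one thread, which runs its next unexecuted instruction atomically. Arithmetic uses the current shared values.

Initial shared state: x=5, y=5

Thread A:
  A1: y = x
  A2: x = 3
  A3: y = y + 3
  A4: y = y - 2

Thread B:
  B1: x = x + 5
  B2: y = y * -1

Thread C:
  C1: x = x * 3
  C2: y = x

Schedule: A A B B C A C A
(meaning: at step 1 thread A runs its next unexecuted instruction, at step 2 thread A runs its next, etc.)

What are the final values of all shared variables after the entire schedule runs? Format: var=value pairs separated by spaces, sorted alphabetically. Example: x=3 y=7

Answer: x=24 y=22

Derivation:
Step 1: thread A executes A1 (y = x). Shared: x=5 y=5. PCs: A@1 B@0 C@0
Step 2: thread A executes A2 (x = 3). Shared: x=3 y=5. PCs: A@2 B@0 C@0
Step 3: thread B executes B1 (x = x + 5). Shared: x=8 y=5. PCs: A@2 B@1 C@0
Step 4: thread B executes B2 (y = y * -1). Shared: x=8 y=-5. PCs: A@2 B@2 C@0
Step 5: thread C executes C1 (x = x * 3). Shared: x=24 y=-5. PCs: A@2 B@2 C@1
Step 6: thread A executes A3 (y = y + 3). Shared: x=24 y=-2. PCs: A@3 B@2 C@1
Step 7: thread C executes C2 (y = x). Shared: x=24 y=24. PCs: A@3 B@2 C@2
Step 8: thread A executes A4 (y = y - 2). Shared: x=24 y=22. PCs: A@4 B@2 C@2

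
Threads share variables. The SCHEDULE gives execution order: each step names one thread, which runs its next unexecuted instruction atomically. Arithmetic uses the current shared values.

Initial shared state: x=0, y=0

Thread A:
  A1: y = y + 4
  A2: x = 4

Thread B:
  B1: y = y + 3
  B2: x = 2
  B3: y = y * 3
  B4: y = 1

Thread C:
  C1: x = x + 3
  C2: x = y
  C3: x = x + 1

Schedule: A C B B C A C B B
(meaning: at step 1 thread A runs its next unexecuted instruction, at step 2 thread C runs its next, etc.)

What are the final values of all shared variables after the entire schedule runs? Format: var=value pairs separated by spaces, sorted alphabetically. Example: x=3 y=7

Answer: x=5 y=1

Derivation:
Step 1: thread A executes A1 (y = y + 4). Shared: x=0 y=4. PCs: A@1 B@0 C@0
Step 2: thread C executes C1 (x = x + 3). Shared: x=3 y=4. PCs: A@1 B@0 C@1
Step 3: thread B executes B1 (y = y + 3). Shared: x=3 y=7. PCs: A@1 B@1 C@1
Step 4: thread B executes B2 (x = 2). Shared: x=2 y=7. PCs: A@1 B@2 C@1
Step 5: thread C executes C2 (x = y). Shared: x=7 y=7. PCs: A@1 B@2 C@2
Step 6: thread A executes A2 (x = 4). Shared: x=4 y=7. PCs: A@2 B@2 C@2
Step 7: thread C executes C3 (x = x + 1). Shared: x=5 y=7. PCs: A@2 B@2 C@3
Step 8: thread B executes B3 (y = y * 3). Shared: x=5 y=21. PCs: A@2 B@3 C@3
Step 9: thread B executes B4 (y = 1). Shared: x=5 y=1. PCs: A@2 B@4 C@3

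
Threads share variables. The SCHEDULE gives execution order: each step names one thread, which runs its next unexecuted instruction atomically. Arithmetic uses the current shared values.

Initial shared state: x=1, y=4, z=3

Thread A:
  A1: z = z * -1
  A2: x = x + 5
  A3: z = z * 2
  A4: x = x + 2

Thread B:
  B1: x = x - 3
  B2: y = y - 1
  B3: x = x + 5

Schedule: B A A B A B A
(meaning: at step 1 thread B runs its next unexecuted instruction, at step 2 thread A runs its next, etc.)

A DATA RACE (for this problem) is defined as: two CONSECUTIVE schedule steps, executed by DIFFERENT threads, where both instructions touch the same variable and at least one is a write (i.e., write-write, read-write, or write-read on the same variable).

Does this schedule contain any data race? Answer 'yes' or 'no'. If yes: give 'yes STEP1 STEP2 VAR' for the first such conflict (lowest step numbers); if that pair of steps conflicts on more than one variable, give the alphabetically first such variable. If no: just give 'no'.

Steps 1,2: B(r=x,w=x) vs A(r=z,w=z). No conflict.
Steps 2,3: same thread (A). No race.
Steps 3,4: A(r=x,w=x) vs B(r=y,w=y). No conflict.
Steps 4,5: B(r=y,w=y) vs A(r=z,w=z). No conflict.
Steps 5,6: A(r=z,w=z) vs B(r=x,w=x). No conflict.
Steps 6,7: B(x = x + 5) vs A(x = x + 2). RACE on x (W-W).
First conflict at steps 6,7.

Answer: yes 6 7 x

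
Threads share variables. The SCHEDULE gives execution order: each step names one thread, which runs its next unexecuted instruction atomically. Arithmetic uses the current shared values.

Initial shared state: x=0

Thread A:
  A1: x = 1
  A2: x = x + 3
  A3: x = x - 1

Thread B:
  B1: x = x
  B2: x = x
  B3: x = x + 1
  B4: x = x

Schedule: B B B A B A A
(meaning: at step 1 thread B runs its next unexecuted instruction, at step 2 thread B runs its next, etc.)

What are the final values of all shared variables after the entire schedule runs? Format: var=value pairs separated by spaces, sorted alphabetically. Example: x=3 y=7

Answer: x=3

Derivation:
Step 1: thread B executes B1 (x = x). Shared: x=0. PCs: A@0 B@1
Step 2: thread B executes B2 (x = x). Shared: x=0. PCs: A@0 B@2
Step 3: thread B executes B3 (x = x + 1). Shared: x=1. PCs: A@0 B@3
Step 4: thread A executes A1 (x = 1). Shared: x=1. PCs: A@1 B@3
Step 5: thread B executes B4 (x = x). Shared: x=1. PCs: A@1 B@4
Step 6: thread A executes A2 (x = x + 3). Shared: x=4. PCs: A@2 B@4
Step 7: thread A executes A3 (x = x - 1). Shared: x=3. PCs: A@3 B@4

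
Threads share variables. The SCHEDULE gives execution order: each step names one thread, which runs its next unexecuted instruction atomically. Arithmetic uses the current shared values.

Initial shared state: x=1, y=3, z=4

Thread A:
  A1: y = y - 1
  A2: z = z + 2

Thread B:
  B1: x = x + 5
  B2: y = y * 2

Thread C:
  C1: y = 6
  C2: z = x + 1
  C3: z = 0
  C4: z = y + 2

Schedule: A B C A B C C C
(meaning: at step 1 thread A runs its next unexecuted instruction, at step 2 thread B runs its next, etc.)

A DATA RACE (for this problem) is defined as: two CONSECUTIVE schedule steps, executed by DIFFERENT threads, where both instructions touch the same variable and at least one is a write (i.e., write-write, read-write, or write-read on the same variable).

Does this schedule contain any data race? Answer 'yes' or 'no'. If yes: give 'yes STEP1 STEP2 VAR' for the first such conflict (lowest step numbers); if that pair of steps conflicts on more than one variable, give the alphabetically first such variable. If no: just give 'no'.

Steps 1,2: A(r=y,w=y) vs B(r=x,w=x). No conflict.
Steps 2,3: B(r=x,w=x) vs C(r=-,w=y). No conflict.
Steps 3,4: C(r=-,w=y) vs A(r=z,w=z). No conflict.
Steps 4,5: A(r=z,w=z) vs B(r=y,w=y). No conflict.
Steps 5,6: B(r=y,w=y) vs C(r=x,w=z). No conflict.
Steps 6,7: same thread (C). No race.
Steps 7,8: same thread (C). No race.

Answer: no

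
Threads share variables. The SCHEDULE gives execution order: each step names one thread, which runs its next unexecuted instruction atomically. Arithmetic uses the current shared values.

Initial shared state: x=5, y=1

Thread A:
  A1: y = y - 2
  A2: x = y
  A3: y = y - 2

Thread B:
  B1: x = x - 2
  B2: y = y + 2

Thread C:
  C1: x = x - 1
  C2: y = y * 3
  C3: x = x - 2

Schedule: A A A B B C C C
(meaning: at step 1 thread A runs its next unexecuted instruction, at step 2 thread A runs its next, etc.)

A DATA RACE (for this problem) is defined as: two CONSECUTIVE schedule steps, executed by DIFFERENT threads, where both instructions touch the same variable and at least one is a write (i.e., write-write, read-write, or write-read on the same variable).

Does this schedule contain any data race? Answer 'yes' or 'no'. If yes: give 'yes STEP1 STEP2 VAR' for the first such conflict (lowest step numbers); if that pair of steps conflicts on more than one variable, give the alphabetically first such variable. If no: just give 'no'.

Steps 1,2: same thread (A). No race.
Steps 2,3: same thread (A). No race.
Steps 3,4: A(r=y,w=y) vs B(r=x,w=x). No conflict.
Steps 4,5: same thread (B). No race.
Steps 5,6: B(r=y,w=y) vs C(r=x,w=x). No conflict.
Steps 6,7: same thread (C). No race.
Steps 7,8: same thread (C). No race.

Answer: no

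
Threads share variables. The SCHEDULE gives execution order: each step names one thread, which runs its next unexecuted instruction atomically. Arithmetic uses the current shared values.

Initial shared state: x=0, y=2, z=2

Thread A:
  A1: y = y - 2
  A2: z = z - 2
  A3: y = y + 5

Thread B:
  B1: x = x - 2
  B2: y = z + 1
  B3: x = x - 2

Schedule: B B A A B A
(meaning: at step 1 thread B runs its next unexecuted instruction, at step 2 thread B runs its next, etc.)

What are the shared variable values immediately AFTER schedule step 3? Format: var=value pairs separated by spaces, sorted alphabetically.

Step 1: thread B executes B1 (x = x - 2). Shared: x=-2 y=2 z=2. PCs: A@0 B@1
Step 2: thread B executes B2 (y = z + 1). Shared: x=-2 y=3 z=2. PCs: A@0 B@2
Step 3: thread A executes A1 (y = y - 2). Shared: x=-2 y=1 z=2. PCs: A@1 B@2

Answer: x=-2 y=1 z=2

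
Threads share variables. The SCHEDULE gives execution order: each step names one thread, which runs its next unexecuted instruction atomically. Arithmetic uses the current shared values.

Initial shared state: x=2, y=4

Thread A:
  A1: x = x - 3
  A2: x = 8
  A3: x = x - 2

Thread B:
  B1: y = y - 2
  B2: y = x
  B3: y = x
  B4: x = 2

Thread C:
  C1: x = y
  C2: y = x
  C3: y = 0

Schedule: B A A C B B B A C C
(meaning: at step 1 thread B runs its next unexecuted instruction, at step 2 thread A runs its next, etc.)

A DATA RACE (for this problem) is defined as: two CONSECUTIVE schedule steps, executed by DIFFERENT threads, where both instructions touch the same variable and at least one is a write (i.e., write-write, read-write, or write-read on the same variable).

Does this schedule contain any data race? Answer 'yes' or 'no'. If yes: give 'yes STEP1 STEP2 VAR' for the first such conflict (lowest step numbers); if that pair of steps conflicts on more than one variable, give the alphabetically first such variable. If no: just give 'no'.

Steps 1,2: B(r=y,w=y) vs A(r=x,w=x). No conflict.
Steps 2,3: same thread (A). No race.
Steps 3,4: A(x = 8) vs C(x = y). RACE on x (W-W).
Steps 4,5: C(x = y) vs B(y = x). RACE on x (W-R), y (R-W). Multiple vars; alphabetically first is x.
Steps 5,6: same thread (B). No race.
Steps 6,7: same thread (B). No race.
Steps 7,8: B(x = 2) vs A(x = x - 2). RACE on x (W-W).
Steps 8,9: A(x = x - 2) vs C(y = x). RACE on x (W-R).
Steps 9,10: same thread (C). No race.
First conflict at steps 3,4.

Answer: yes 3 4 x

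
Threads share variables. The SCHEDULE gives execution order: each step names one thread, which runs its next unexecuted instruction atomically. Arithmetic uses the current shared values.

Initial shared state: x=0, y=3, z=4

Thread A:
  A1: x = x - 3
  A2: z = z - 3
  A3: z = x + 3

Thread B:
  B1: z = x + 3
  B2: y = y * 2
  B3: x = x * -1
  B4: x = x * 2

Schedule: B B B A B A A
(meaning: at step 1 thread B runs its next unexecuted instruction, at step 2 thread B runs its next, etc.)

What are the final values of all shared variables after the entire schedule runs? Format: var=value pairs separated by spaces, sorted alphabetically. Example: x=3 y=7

Answer: x=-6 y=6 z=-3

Derivation:
Step 1: thread B executes B1 (z = x + 3). Shared: x=0 y=3 z=3. PCs: A@0 B@1
Step 2: thread B executes B2 (y = y * 2). Shared: x=0 y=6 z=3. PCs: A@0 B@2
Step 3: thread B executes B3 (x = x * -1). Shared: x=0 y=6 z=3. PCs: A@0 B@3
Step 4: thread A executes A1 (x = x - 3). Shared: x=-3 y=6 z=3. PCs: A@1 B@3
Step 5: thread B executes B4 (x = x * 2). Shared: x=-6 y=6 z=3. PCs: A@1 B@4
Step 6: thread A executes A2 (z = z - 3). Shared: x=-6 y=6 z=0. PCs: A@2 B@4
Step 7: thread A executes A3 (z = x + 3). Shared: x=-6 y=6 z=-3. PCs: A@3 B@4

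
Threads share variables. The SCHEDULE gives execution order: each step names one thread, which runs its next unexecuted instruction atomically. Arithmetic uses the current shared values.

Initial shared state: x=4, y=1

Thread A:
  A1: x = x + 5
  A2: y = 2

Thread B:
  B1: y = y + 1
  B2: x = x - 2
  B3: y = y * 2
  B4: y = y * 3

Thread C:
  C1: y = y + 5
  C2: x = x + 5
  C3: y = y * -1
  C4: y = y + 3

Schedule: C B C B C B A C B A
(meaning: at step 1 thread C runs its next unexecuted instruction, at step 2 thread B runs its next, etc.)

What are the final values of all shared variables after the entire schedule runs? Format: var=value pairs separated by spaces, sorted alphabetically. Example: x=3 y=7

Answer: x=12 y=2

Derivation:
Step 1: thread C executes C1 (y = y + 5). Shared: x=4 y=6. PCs: A@0 B@0 C@1
Step 2: thread B executes B1 (y = y + 1). Shared: x=4 y=7. PCs: A@0 B@1 C@1
Step 3: thread C executes C2 (x = x + 5). Shared: x=9 y=7. PCs: A@0 B@1 C@2
Step 4: thread B executes B2 (x = x - 2). Shared: x=7 y=7. PCs: A@0 B@2 C@2
Step 5: thread C executes C3 (y = y * -1). Shared: x=7 y=-7. PCs: A@0 B@2 C@3
Step 6: thread B executes B3 (y = y * 2). Shared: x=7 y=-14. PCs: A@0 B@3 C@3
Step 7: thread A executes A1 (x = x + 5). Shared: x=12 y=-14. PCs: A@1 B@3 C@3
Step 8: thread C executes C4 (y = y + 3). Shared: x=12 y=-11. PCs: A@1 B@3 C@4
Step 9: thread B executes B4 (y = y * 3). Shared: x=12 y=-33. PCs: A@1 B@4 C@4
Step 10: thread A executes A2 (y = 2). Shared: x=12 y=2. PCs: A@2 B@4 C@4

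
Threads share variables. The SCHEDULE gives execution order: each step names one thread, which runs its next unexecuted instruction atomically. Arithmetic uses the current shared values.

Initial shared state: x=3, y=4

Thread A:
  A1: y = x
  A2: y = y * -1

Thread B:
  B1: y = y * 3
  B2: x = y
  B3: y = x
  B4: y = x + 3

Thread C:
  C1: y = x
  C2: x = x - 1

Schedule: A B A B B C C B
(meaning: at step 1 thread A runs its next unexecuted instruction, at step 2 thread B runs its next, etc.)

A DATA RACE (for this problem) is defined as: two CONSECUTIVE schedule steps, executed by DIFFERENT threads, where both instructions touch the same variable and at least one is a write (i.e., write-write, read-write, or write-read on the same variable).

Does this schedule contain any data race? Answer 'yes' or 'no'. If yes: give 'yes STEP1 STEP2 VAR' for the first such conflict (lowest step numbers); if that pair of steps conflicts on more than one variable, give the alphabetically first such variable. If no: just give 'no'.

Answer: yes 1 2 y

Derivation:
Steps 1,2: A(y = x) vs B(y = y * 3). RACE on y (W-W).
Steps 2,3: B(y = y * 3) vs A(y = y * -1). RACE on y (W-W).
Steps 3,4: A(y = y * -1) vs B(x = y). RACE on y (W-R).
Steps 4,5: same thread (B). No race.
Steps 5,6: B(y = x) vs C(y = x). RACE on y (W-W).
Steps 6,7: same thread (C). No race.
Steps 7,8: C(x = x - 1) vs B(y = x + 3). RACE on x (W-R).
First conflict at steps 1,2.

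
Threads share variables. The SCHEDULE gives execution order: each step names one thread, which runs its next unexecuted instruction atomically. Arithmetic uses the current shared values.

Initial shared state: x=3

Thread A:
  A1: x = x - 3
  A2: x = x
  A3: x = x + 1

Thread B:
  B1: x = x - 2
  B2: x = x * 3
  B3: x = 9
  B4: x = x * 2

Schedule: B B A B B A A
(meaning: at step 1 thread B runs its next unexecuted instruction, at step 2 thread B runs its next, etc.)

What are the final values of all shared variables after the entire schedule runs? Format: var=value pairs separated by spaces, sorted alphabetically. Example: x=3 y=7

Answer: x=19

Derivation:
Step 1: thread B executes B1 (x = x - 2). Shared: x=1. PCs: A@0 B@1
Step 2: thread B executes B2 (x = x * 3). Shared: x=3. PCs: A@0 B@2
Step 3: thread A executes A1 (x = x - 3). Shared: x=0. PCs: A@1 B@2
Step 4: thread B executes B3 (x = 9). Shared: x=9. PCs: A@1 B@3
Step 5: thread B executes B4 (x = x * 2). Shared: x=18. PCs: A@1 B@4
Step 6: thread A executes A2 (x = x). Shared: x=18. PCs: A@2 B@4
Step 7: thread A executes A3 (x = x + 1). Shared: x=19. PCs: A@3 B@4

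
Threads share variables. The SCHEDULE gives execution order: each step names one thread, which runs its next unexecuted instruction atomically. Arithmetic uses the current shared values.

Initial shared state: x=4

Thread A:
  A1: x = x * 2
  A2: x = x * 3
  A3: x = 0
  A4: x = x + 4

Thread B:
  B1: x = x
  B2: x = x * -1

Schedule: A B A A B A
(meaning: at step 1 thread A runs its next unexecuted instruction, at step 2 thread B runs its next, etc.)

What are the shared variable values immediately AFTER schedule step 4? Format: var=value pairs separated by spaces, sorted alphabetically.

Step 1: thread A executes A1 (x = x * 2). Shared: x=8. PCs: A@1 B@0
Step 2: thread B executes B1 (x = x). Shared: x=8. PCs: A@1 B@1
Step 3: thread A executes A2 (x = x * 3). Shared: x=24. PCs: A@2 B@1
Step 4: thread A executes A3 (x = 0). Shared: x=0. PCs: A@3 B@1

Answer: x=0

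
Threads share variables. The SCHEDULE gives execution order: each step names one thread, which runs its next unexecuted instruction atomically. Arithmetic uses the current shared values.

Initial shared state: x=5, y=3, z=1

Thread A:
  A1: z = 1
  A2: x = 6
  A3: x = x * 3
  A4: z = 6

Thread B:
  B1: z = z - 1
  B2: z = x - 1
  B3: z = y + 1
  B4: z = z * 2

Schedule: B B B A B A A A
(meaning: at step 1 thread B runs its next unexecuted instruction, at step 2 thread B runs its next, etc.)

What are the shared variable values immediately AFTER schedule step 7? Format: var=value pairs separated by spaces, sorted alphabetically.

Answer: x=18 y=3 z=2

Derivation:
Step 1: thread B executes B1 (z = z - 1). Shared: x=5 y=3 z=0. PCs: A@0 B@1
Step 2: thread B executes B2 (z = x - 1). Shared: x=5 y=3 z=4. PCs: A@0 B@2
Step 3: thread B executes B3 (z = y + 1). Shared: x=5 y=3 z=4. PCs: A@0 B@3
Step 4: thread A executes A1 (z = 1). Shared: x=5 y=3 z=1. PCs: A@1 B@3
Step 5: thread B executes B4 (z = z * 2). Shared: x=5 y=3 z=2. PCs: A@1 B@4
Step 6: thread A executes A2 (x = 6). Shared: x=6 y=3 z=2. PCs: A@2 B@4
Step 7: thread A executes A3 (x = x * 3). Shared: x=18 y=3 z=2. PCs: A@3 B@4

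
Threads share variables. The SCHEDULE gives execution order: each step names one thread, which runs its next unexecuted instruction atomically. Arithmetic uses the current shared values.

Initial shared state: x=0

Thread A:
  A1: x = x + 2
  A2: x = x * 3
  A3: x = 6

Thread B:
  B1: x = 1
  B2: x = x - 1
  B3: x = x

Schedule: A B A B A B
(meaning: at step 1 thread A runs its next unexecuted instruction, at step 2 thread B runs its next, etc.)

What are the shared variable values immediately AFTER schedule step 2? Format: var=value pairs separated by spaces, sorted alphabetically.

Step 1: thread A executes A1 (x = x + 2). Shared: x=2. PCs: A@1 B@0
Step 2: thread B executes B1 (x = 1). Shared: x=1. PCs: A@1 B@1

Answer: x=1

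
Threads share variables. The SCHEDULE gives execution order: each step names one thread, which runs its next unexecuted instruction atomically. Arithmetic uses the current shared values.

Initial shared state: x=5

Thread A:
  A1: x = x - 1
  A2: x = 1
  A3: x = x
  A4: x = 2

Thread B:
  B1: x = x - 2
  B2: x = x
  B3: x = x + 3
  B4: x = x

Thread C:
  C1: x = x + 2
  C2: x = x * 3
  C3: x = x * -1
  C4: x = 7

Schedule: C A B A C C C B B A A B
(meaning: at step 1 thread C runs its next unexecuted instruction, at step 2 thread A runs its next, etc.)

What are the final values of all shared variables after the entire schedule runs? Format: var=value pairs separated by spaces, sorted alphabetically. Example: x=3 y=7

Step 1: thread C executes C1 (x = x + 2). Shared: x=7. PCs: A@0 B@0 C@1
Step 2: thread A executes A1 (x = x - 1). Shared: x=6. PCs: A@1 B@0 C@1
Step 3: thread B executes B1 (x = x - 2). Shared: x=4. PCs: A@1 B@1 C@1
Step 4: thread A executes A2 (x = 1). Shared: x=1. PCs: A@2 B@1 C@1
Step 5: thread C executes C2 (x = x * 3). Shared: x=3. PCs: A@2 B@1 C@2
Step 6: thread C executes C3 (x = x * -1). Shared: x=-3. PCs: A@2 B@1 C@3
Step 7: thread C executes C4 (x = 7). Shared: x=7. PCs: A@2 B@1 C@4
Step 8: thread B executes B2 (x = x). Shared: x=7. PCs: A@2 B@2 C@4
Step 9: thread B executes B3 (x = x + 3). Shared: x=10. PCs: A@2 B@3 C@4
Step 10: thread A executes A3 (x = x). Shared: x=10. PCs: A@3 B@3 C@4
Step 11: thread A executes A4 (x = 2). Shared: x=2. PCs: A@4 B@3 C@4
Step 12: thread B executes B4 (x = x). Shared: x=2. PCs: A@4 B@4 C@4

Answer: x=2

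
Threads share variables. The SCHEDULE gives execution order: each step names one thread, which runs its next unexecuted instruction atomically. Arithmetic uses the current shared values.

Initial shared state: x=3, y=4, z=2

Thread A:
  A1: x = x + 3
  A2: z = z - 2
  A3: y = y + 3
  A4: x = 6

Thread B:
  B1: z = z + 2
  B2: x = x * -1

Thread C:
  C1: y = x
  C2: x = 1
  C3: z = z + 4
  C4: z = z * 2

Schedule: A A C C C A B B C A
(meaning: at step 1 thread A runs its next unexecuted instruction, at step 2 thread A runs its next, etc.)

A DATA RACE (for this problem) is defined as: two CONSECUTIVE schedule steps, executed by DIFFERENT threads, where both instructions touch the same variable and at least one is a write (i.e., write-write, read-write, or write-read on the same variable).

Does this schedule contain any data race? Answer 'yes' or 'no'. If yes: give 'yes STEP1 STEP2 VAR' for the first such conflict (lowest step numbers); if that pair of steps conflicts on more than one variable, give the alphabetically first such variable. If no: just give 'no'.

Steps 1,2: same thread (A). No race.
Steps 2,3: A(r=z,w=z) vs C(r=x,w=y). No conflict.
Steps 3,4: same thread (C). No race.
Steps 4,5: same thread (C). No race.
Steps 5,6: C(r=z,w=z) vs A(r=y,w=y). No conflict.
Steps 6,7: A(r=y,w=y) vs B(r=z,w=z). No conflict.
Steps 7,8: same thread (B). No race.
Steps 8,9: B(r=x,w=x) vs C(r=z,w=z). No conflict.
Steps 9,10: C(r=z,w=z) vs A(r=-,w=x). No conflict.

Answer: no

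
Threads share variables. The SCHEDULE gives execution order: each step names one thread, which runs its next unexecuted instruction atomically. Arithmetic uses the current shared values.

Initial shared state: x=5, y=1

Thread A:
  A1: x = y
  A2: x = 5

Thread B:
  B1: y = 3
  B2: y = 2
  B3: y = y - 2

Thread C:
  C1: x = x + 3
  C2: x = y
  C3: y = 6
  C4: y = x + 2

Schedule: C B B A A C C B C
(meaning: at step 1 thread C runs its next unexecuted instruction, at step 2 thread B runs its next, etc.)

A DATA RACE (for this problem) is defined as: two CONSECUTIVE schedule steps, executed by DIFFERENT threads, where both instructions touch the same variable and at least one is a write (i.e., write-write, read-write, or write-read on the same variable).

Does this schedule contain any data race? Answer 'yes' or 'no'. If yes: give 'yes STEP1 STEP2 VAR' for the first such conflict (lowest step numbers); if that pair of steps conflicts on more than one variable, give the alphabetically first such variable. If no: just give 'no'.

Answer: yes 3 4 y

Derivation:
Steps 1,2: C(r=x,w=x) vs B(r=-,w=y). No conflict.
Steps 2,3: same thread (B). No race.
Steps 3,4: B(y = 2) vs A(x = y). RACE on y (W-R).
Steps 4,5: same thread (A). No race.
Steps 5,6: A(x = 5) vs C(x = y). RACE on x (W-W).
Steps 6,7: same thread (C). No race.
Steps 7,8: C(y = 6) vs B(y = y - 2). RACE on y (W-W).
Steps 8,9: B(y = y - 2) vs C(y = x + 2). RACE on y (W-W).
First conflict at steps 3,4.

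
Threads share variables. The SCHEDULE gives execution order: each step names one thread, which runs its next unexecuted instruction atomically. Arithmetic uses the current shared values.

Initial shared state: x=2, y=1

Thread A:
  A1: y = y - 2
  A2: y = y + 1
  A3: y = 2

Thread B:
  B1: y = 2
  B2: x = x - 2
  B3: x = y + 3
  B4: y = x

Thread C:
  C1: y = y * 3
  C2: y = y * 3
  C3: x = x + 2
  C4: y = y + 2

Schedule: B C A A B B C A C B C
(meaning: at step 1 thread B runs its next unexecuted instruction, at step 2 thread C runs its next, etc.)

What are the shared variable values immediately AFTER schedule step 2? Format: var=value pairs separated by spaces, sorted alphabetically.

Step 1: thread B executes B1 (y = 2). Shared: x=2 y=2. PCs: A@0 B@1 C@0
Step 2: thread C executes C1 (y = y * 3). Shared: x=2 y=6. PCs: A@0 B@1 C@1

Answer: x=2 y=6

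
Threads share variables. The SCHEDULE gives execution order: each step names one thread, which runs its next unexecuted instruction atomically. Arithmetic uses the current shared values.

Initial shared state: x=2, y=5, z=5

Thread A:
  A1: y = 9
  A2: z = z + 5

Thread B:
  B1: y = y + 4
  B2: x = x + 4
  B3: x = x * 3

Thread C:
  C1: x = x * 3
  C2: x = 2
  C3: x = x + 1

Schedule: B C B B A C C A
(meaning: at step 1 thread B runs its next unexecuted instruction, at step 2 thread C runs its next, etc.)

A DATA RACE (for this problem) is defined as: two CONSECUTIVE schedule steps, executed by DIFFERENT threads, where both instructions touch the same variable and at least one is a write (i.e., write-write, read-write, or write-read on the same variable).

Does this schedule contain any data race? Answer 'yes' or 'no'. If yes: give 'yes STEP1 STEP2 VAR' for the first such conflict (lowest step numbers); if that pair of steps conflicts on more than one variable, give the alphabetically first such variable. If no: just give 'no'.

Answer: yes 2 3 x

Derivation:
Steps 1,2: B(r=y,w=y) vs C(r=x,w=x). No conflict.
Steps 2,3: C(x = x * 3) vs B(x = x + 4). RACE on x (W-W).
Steps 3,4: same thread (B). No race.
Steps 4,5: B(r=x,w=x) vs A(r=-,w=y). No conflict.
Steps 5,6: A(r=-,w=y) vs C(r=-,w=x). No conflict.
Steps 6,7: same thread (C). No race.
Steps 7,8: C(r=x,w=x) vs A(r=z,w=z). No conflict.
First conflict at steps 2,3.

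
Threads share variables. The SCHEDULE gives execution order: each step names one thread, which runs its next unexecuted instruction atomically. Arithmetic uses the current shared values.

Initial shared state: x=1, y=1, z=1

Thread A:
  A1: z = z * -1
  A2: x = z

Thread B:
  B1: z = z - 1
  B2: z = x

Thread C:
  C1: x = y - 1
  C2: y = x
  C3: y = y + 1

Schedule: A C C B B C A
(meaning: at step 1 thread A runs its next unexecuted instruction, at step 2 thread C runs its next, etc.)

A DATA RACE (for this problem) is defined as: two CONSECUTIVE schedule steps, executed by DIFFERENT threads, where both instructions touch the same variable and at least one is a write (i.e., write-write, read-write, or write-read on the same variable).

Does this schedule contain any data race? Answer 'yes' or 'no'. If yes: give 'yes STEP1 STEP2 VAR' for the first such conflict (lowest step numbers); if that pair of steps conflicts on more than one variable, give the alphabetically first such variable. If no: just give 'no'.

Steps 1,2: A(r=z,w=z) vs C(r=y,w=x). No conflict.
Steps 2,3: same thread (C). No race.
Steps 3,4: C(r=x,w=y) vs B(r=z,w=z). No conflict.
Steps 4,5: same thread (B). No race.
Steps 5,6: B(r=x,w=z) vs C(r=y,w=y). No conflict.
Steps 6,7: C(r=y,w=y) vs A(r=z,w=x). No conflict.

Answer: no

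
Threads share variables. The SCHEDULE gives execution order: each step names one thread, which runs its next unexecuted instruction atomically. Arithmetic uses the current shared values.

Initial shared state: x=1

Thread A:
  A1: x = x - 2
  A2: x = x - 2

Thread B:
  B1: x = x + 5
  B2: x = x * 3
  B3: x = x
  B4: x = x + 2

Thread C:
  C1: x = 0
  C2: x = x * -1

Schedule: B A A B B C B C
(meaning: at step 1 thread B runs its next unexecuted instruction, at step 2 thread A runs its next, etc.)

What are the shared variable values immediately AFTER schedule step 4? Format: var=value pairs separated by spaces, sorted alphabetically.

Step 1: thread B executes B1 (x = x + 5). Shared: x=6. PCs: A@0 B@1 C@0
Step 2: thread A executes A1 (x = x - 2). Shared: x=4. PCs: A@1 B@1 C@0
Step 3: thread A executes A2 (x = x - 2). Shared: x=2. PCs: A@2 B@1 C@0
Step 4: thread B executes B2 (x = x * 3). Shared: x=6. PCs: A@2 B@2 C@0

Answer: x=6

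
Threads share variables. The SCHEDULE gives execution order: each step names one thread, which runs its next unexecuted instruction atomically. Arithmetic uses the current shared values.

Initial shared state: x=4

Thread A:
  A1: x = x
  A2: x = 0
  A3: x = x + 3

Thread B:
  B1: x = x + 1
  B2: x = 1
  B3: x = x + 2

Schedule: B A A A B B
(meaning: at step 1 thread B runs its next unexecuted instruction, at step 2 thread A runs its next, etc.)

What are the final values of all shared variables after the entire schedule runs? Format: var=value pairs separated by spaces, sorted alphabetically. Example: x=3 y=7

Answer: x=3

Derivation:
Step 1: thread B executes B1 (x = x + 1). Shared: x=5. PCs: A@0 B@1
Step 2: thread A executes A1 (x = x). Shared: x=5. PCs: A@1 B@1
Step 3: thread A executes A2 (x = 0). Shared: x=0. PCs: A@2 B@1
Step 4: thread A executes A3 (x = x + 3). Shared: x=3. PCs: A@3 B@1
Step 5: thread B executes B2 (x = 1). Shared: x=1. PCs: A@3 B@2
Step 6: thread B executes B3 (x = x + 2). Shared: x=3. PCs: A@3 B@3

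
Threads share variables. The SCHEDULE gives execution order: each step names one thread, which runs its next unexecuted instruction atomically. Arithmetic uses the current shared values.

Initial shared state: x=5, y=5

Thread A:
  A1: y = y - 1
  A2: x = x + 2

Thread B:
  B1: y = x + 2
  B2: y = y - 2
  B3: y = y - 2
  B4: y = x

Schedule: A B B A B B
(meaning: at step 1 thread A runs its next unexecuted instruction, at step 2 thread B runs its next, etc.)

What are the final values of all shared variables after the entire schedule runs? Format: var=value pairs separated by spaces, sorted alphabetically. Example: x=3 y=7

Step 1: thread A executes A1 (y = y - 1). Shared: x=5 y=4. PCs: A@1 B@0
Step 2: thread B executes B1 (y = x + 2). Shared: x=5 y=7. PCs: A@1 B@1
Step 3: thread B executes B2 (y = y - 2). Shared: x=5 y=5. PCs: A@1 B@2
Step 4: thread A executes A2 (x = x + 2). Shared: x=7 y=5. PCs: A@2 B@2
Step 5: thread B executes B3 (y = y - 2). Shared: x=7 y=3. PCs: A@2 B@3
Step 6: thread B executes B4 (y = x). Shared: x=7 y=7. PCs: A@2 B@4

Answer: x=7 y=7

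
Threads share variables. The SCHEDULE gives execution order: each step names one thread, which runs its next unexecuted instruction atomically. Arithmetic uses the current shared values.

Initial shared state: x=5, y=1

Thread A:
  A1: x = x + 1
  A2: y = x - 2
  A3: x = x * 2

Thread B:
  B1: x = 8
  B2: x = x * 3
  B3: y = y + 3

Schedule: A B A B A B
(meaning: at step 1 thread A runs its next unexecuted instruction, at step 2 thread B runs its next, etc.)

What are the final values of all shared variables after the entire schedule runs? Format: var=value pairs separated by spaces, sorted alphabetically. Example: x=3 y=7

Step 1: thread A executes A1 (x = x + 1). Shared: x=6 y=1. PCs: A@1 B@0
Step 2: thread B executes B1 (x = 8). Shared: x=8 y=1. PCs: A@1 B@1
Step 3: thread A executes A2 (y = x - 2). Shared: x=8 y=6. PCs: A@2 B@1
Step 4: thread B executes B2 (x = x * 3). Shared: x=24 y=6. PCs: A@2 B@2
Step 5: thread A executes A3 (x = x * 2). Shared: x=48 y=6. PCs: A@3 B@2
Step 6: thread B executes B3 (y = y + 3). Shared: x=48 y=9. PCs: A@3 B@3

Answer: x=48 y=9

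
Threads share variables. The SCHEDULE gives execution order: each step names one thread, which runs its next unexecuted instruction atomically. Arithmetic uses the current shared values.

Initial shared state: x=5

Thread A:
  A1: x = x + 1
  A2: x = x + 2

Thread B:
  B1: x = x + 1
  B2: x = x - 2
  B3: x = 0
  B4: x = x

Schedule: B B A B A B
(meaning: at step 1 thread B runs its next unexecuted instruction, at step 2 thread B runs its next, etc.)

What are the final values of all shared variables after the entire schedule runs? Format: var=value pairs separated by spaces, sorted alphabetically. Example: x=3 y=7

Answer: x=2

Derivation:
Step 1: thread B executes B1 (x = x + 1). Shared: x=6. PCs: A@0 B@1
Step 2: thread B executes B2 (x = x - 2). Shared: x=4. PCs: A@0 B@2
Step 3: thread A executes A1 (x = x + 1). Shared: x=5. PCs: A@1 B@2
Step 4: thread B executes B3 (x = 0). Shared: x=0. PCs: A@1 B@3
Step 5: thread A executes A2 (x = x + 2). Shared: x=2. PCs: A@2 B@3
Step 6: thread B executes B4 (x = x). Shared: x=2. PCs: A@2 B@4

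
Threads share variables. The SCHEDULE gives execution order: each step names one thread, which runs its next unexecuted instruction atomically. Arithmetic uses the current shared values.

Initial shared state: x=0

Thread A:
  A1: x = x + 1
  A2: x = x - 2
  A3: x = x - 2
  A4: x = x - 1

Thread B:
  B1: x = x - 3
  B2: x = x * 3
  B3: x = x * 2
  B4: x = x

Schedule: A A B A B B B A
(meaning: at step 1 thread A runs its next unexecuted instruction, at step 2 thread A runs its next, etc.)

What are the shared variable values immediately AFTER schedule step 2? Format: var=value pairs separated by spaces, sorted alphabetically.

Answer: x=-1

Derivation:
Step 1: thread A executes A1 (x = x + 1). Shared: x=1. PCs: A@1 B@0
Step 2: thread A executes A2 (x = x - 2). Shared: x=-1. PCs: A@2 B@0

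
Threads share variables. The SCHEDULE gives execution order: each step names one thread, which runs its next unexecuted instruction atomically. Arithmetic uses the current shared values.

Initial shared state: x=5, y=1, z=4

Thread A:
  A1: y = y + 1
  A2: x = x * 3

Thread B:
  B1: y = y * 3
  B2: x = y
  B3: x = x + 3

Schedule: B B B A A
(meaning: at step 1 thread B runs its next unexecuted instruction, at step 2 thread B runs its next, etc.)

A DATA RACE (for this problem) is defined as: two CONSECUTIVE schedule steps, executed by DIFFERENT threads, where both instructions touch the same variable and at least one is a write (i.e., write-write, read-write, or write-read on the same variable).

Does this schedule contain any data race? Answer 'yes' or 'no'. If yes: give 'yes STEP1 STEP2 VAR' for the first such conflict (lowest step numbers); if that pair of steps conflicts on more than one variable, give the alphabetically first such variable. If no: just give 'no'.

Answer: no

Derivation:
Steps 1,2: same thread (B). No race.
Steps 2,3: same thread (B). No race.
Steps 3,4: B(r=x,w=x) vs A(r=y,w=y). No conflict.
Steps 4,5: same thread (A). No race.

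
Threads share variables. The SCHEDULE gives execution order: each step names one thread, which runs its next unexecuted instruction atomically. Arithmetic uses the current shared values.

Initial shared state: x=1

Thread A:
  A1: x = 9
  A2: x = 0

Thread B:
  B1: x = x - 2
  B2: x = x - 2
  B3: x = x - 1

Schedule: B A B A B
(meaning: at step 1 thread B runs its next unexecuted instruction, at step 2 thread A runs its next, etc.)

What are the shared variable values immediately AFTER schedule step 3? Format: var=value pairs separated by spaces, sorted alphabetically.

Answer: x=7

Derivation:
Step 1: thread B executes B1 (x = x - 2). Shared: x=-1. PCs: A@0 B@1
Step 2: thread A executes A1 (x = 9). Shared: x=9. PCs: A@1 B@1
Step 3: thread B executes B2 (x = x - 2). Shared: x=7. PCs: A@1 B@2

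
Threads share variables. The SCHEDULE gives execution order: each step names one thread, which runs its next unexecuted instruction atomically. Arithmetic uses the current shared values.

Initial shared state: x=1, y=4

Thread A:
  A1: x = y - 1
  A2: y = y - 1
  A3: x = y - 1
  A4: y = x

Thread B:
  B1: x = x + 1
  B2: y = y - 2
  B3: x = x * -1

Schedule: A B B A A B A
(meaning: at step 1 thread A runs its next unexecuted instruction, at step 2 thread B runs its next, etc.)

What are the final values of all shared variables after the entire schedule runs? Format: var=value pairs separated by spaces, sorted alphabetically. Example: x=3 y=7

Answer: x=0 y=0

Derivation:
Step 1: thread A executes A1 (x = y - 1). Shared: x=3 y=4. PCs: A@1 B@0
Step 2: thread B executes B1 (x = x + 1). Shared: x=4 y=4. PCs: A@1 B@1
Step 3: thread B executes B2 (y = y - 2). Shared: x=4 y=2. PCs: A@1 B@2
Step 4: thread A executes A2 (y = y - 1). Shared: x=4 y=1. PCs: A@2 B@2
Step 5: thread A executes A3 (x = y - 1). Shared: x=0 y=1. PCs: A@3 B@2
Step 6: thread B executes B3 (x = x * -1). Shared: x=0 y=1. PCs: A@3 B@3
Step 7: thread A executes A4 (y = x). Shared: x=0 y=0. PCs: A@4 B@3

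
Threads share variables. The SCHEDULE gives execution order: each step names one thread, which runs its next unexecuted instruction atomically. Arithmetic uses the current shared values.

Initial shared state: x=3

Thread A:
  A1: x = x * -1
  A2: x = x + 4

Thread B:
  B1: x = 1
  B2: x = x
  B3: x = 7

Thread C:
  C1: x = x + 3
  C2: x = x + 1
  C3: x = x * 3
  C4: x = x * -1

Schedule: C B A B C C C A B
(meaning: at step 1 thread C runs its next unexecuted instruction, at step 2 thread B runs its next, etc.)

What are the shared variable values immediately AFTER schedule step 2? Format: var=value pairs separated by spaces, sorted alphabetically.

Step 1: thread C executes C1 (x = x + 3). Shared: x=6. PCs: A@0 B@0 C@1
Step 2: thread B executes B1 (x = 1). Shared: x=1. PCs: A@0 B@1 C@1

Answer: x=1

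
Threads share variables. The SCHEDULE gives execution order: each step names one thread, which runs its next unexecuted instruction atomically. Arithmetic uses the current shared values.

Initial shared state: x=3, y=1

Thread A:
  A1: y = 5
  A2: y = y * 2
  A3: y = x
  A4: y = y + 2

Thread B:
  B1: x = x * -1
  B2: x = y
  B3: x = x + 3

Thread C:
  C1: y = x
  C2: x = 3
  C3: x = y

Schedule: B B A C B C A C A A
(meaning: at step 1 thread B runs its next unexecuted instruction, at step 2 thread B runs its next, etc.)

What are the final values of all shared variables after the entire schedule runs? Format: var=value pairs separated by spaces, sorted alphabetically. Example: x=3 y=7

Step 1: thread B executes B1 (x = x * -1). Shared: x=-3 y=1. PCs: A@0 B@1 C@0
Step 2: thread B executes B2 (x = y). Shared: x=1 y=1. PCs: A@0 B@2 C@0
Step 3: thread A executes A1 (y = 5). Shared: x=1 y=5. PCs: A@1 B@2 C@0
Step 4: thread C executes C1 (y = x). Shared: x=1 y=1. PCs: A@1 B@2 C@1
Step 5: thread B executes B3 (x = x + 3). Shared: x=4 y=1. PCs: A@1 B@3 C@1
Step 6: thread C executes C2 (x = 3). Shared: x=3 y=1. PCs: A@1 B@3 C@2
Step 7: thread A executes A2 (y = y * 2). Shared: x=3 y=2. PCs: A@2 B@3 C@2
Step 8: thread C executes C3 (x = y). Shared: x=2 y=2. PCs: A@2 B@3 C@3
Step 9: thread A executes A3 (y = x). Shared: x=2 y=2. PCs: A@3 B@3 C@3
Step 10: thread A executes A4 (y = y + 2). Shared: x=2 y=4. PCs: A@4 B@3 C@3

Answer: x=2 y=4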